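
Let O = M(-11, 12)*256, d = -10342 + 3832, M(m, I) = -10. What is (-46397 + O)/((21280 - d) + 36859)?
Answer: -48957/64649 ≈ -0.75727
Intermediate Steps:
d = -6510
O = -2560 (O = -10*256 = -2560)
(-46397 + O)/((21280 - d) + 36859) = (-46397 - 2560)/((21280 - 1*(-6510)) + 36859) = -48957/((21280 + 6510) + 36859) = -48957/(27790 + 36859) = -48957/64649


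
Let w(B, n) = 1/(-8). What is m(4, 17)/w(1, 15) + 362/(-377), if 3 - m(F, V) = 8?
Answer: 14718/377 ≈ 39.040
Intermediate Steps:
m(F, V) = -5 (m(F, V) = 3 - 1*8 = 3 - 8 = -5)
w(B, n) = -1/8
m(4, 17)/w(1, 15) + 362/(-377) = -5/(-1/8) + 362/(-377) = -5*(-8) + 362*(-1/377) = 40 - 362/377 = 14718/377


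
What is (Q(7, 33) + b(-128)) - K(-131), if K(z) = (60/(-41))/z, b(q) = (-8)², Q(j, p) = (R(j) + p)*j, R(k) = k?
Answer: 1847564/5371 ≈ 343.99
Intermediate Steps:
Q(j, p) = j*(j + p) (Q(j, p) = (j + p)*j = j*(j + p))
b(q) = 64
K(z) = -60/(41*z) (K(z) = (60*(-1/41))/z = -60/(41*z))
(Q(7, 33) + b(-128)) - K(-131) = (7*(7 + 33) + 64) - (-60)/(41*(-131)) = (7*40 + 64) - (-60)*(-1)/(41*131) = (280 + 64) - 1*60/5371 = 344 - 60/5371 = 1847564/5371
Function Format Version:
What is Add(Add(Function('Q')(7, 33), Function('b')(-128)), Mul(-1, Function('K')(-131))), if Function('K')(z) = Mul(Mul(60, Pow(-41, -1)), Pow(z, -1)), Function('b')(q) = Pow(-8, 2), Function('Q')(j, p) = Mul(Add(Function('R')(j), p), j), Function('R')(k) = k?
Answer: Rational(1847564, 5371) ≈ 343.99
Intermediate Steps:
Function('Q')(j, p) = Mul(j, Add(j, p)) (Function('Q')(j, p) = Mul(Add(j, p), j) = Mul(j, Add(j, p)))
Function('b')(q) = 64
Function('K')(z) = Mul(Rational(-60, 41), Pow(z, -1)) (Function('K')(z) = Mul(Mul(60, Rational(-1, 41)), Pow(z, -1)) = Mul(Rational(-60, 41), Pow(z, -1)))
Add(Add(Function('Q')(7, 33), Function('b')(-128)), Mul(-1, Function('K')(-131))) = Add(Add(Mul(7, Add(7, 33)), 64), Mul(-1, Mul(Rational(-60, 41), Pow(-131, -1)))) = Add(Add(Mul(7, 40), 64), Mul(-1, Mul(Rational(-60, 41), Rational(-1, 131)))) = Add(Add(280, 64), Mul(-1, Rational(60, 5371))) = Add(344, Rational(-60, 5371)) = Rational(1847564, 5371)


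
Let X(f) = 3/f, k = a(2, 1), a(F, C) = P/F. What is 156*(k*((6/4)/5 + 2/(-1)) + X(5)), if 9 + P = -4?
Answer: 9087/5 ≈ 1817.4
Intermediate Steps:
P = -13 (P = -9 - 4 = -13)
a(F, C) = -13/F
k = -13/2 ≈ -6.5000
156*(k*((6/4)/5 + 2/(-1)) + X(5)) = 156*(-13*((6/4)/5 + 2/(-1))/2 + 3/5) = 156*(-13*((6*(1/4))*(1/5) + 2*(-1))/2 + 3*(1/5)) = 156*(-13*((3/2)*(1/5) - 2)/2 + 3/5) = 156*(-13*(3/10 - 2)/2 + 3/5) = 156*(-13/2*(-17/10) + 3/5) = 156*(221/20 + 3/5) = 156*(233/20) = 9087/5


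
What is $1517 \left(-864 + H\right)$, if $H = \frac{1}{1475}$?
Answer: $- \frac{1933263283}{1475} \approx -1.3107 \cdot 10^{6}$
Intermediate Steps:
$H = \frac{1}{1475} \approx 0.00067797$
$1517 \left(-864 + H\right) = 1517 \left(-864 + \frac{1}{1475}\right) = 1517 \left(- \frac{1274399}{1475}\right) = - \frac{1933263283}{1475}$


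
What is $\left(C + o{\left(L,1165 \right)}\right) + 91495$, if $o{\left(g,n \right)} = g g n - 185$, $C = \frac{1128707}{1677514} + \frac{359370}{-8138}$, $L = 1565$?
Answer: $\frac{19477012516247656403}{6825804466} \approx 2.8534 \cdot 10^{9}$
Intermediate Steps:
$C = - \frac{296831394307}{6825804466}$ ($C = 1128707 \cdot \frac{1}{1677514} + 359370 \left(- \frac{1}{8138}\right) = \frac{1128707}{1677514} - \frac{179685}{4069} = - \frac{296831394307}{6825804466} \approx -43.487$)
$o{\left(g,n \right)} = -185 + n g^{2}$ ($o{\left(g,n \right)} = g^{2} n - 185 = n g^{2} - 185 = -185 + n g^{2}$)
$\left(C + o{\left(L,1165 \right)}\right) + 91495 = \left(- \frac{296831394307}{6825804466} - \left(185 - 1165 \cdot 1565^{2}\right)\right) + 91495 = \left(- \frac{296831394307}{6825804466} + \left(-185 + 1165 \cdot 2449225\right)\right) + 91495 = \left(- \frac{296831394307}{6825804466} + \left(-185 + 2853347125\right)\right) + 91495 = \left(- \frac{296831394307}{6825804466} + 2853346940\right) + 91495 = \frac{19476387989268039733}{6825804466} + 91495 = \frac{19477012516247656403}{6825804466}$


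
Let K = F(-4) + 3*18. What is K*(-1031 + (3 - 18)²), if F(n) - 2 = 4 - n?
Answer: -51584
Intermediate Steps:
F(n) = 6 - n (F(n) = 2 + (4 - n) = 6 - n)
K = 64 (K = (6 - 1*(-4)) + 3*18 = (6 + 4) + 54 = 10 + 54 = 64)
K*(-1031 + (3 - 18)²) = 64*(-1031 + (3 - 18)²) = 64*(-1031 + (-15)²) = 64*(-1031 + 225) = 64*(-806) = -51584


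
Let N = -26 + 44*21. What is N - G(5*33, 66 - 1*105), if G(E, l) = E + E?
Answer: 568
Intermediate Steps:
G(E, l) = 2*E
N = 898 (N = -26 + 924 = 898)
N - G(5*33, 66 - 1*105) = 898 - 2*5*33 = 898 - 2*165 = 898 - 1*330 = 898 - 330 = 568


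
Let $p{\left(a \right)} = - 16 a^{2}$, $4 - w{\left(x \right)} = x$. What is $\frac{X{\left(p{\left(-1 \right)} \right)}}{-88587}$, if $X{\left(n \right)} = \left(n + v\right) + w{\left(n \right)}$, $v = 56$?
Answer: $- \frac{20}{29529} \approx -0.0006773$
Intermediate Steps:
$w{\left(x \right)} = 4 - x$
$X{\left(n \right)} = 60$ ($X{\left(n \right)} = \left(n + 56\right) - \left(-4 + n\right) = \left(56 + n\right) - \left(-4 + n\right) = 60$)
$\frac{X{\left(p{\left(-1 \right)} \right)}}{-88587} = \frac{60}{-88587} = 60 \left(- \frac{1}{88587}\right) = - \frac{20}{29529}$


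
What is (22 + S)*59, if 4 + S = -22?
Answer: -236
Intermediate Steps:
S = -26 (S = -4 - 22 = -26)
(22 + S)*59 = (22 - 26)*59 = -4*59 = -236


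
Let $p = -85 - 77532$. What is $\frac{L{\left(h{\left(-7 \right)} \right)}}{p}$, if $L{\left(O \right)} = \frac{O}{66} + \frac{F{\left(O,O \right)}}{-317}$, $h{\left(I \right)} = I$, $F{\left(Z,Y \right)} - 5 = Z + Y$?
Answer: $\frac{1625}{1623902874} \approx 1.0007 \cdot 10^{-6}$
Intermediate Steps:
$F{\left(Z,Y \right)} = 5 + Y + Z$ ($F{\left(Z,Y \right)} = 5 + \left(Z + Y\right) = 5 + \left(Y + Z\right) = 5 + Y + Z$)
$p = -77617$ ($p = -85 - 77532 = -77617$)
$L{\left(O \right)} = - \frac{5}{317} + \frac{185 O}{20922}$ ($L{\left(O \right)} = \frac{O}{66} + \frac{5 + O + O}{-317} = O \frac{1}{66} + \left(5 + 2 O\right) \left(- \frac{1}{317}\right) = \frac{O}{66} - \left(\frac{5}{317} + \frac{2 O}{317}\right) = - \frac{5}{317} + \frac{185 O}{20922}$)
$\frac{L{\left(h{\left(-7 \right)} \right)}}{p} = \frac{- \frac{5}{317} + \frac{185}{20922} \left(-7\right)}{-77617} = \left(- \frac{5}{317} - \frac{1295}{20922}\right) \left(- \frac{1}{77617}\right) = \left(- \frac{1625}{20922}\right) \left(- \frac{1}{77617}\right) = \frac{1625}{1623902874}$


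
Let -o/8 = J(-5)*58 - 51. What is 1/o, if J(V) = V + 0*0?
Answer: 1/2728 ≈ 0.00036657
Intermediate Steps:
J(V) = V (J(V) = V + 0 = V)
o = 2728 (o = -8*(-5*58 - 51) = -8*(-290 - 51) = -8*(-341) = 2728)
1/o = 1/2728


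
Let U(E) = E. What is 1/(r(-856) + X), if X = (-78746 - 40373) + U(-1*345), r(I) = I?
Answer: -1/120320 ≈ -8.3112e-6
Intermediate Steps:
X = -119464 (X = (-78746 - 40373) - 1*345 = -119119 - 345 = -119464)
1/(r(-856) + X) = 1/(-856 - 119464) = 1/(-120320) = -1/120320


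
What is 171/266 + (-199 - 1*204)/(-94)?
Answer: 1622/329 ≈ 4.9301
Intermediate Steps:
171/266 + (-199 - 1*204)/(-94) = 171*(1/266) + (-199 - 204)*(-1/94) = 9/14 - 403*(-1/94) = 9/14 + 403/94 = 1622/329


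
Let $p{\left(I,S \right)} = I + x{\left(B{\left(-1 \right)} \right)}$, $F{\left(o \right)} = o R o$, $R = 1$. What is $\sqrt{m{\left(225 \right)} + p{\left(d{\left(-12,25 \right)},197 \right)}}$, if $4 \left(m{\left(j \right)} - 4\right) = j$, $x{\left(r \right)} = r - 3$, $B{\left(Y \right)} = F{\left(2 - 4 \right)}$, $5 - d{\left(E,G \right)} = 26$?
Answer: $\frac{\sqrt{161}}{2} \approx 6.3443$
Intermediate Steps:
$d{\left(E,G \right)} = -21$ ($d{\left(E,G \right)} = 5 - 26 = -21$)
$F{\left(o \right)} = o^{2}$ ($F{\left(o \right)} = o 1 o = o o = o^{2}$)
$B{\left(Y \right)} = 4$ ($B{\left(Y \right)} = \left(2 - 4\right)^{2} = \left(-2\right)^{2} = 4$)
$x{\left(r \right)} = -3 + r$
$p{\left(I,S \right)} = 1 + I$ ($p{\left(I,S \right)} = I + \left(-3 + 4\right) = I + 1 = 1 + I$)
$m{\left(j \right)} = 4 + \frac{j}{4}$
$\sqrt{m{\left(225 \right)} + p{\left(d{\left(-12,25 \right)},197 \right)}} = \sqrt{\left(4 + \frac{1}{4} \cdot 225\right) + \left(1 - 21\right)} = \sqrt{\left(4 + \frac{225}{4}\right) - 20} = \sqrt{\frac{241}{4} - 20} = \sqrt{\frac{161}{4}} = \frac{\sqrt{161}}{2}$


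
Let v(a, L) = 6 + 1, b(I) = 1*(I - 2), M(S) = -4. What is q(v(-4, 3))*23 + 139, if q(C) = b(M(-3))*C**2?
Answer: -6623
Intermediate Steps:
b(I) = -2 + I (b(I) = 1*(-2 + I) = -2 + I)
v(a, L) = 7
q(C) = -6*C**2 (q(C) = (-2 - 4)*C**2 = -6*C**2)
q(v(-4, 3))*23 + 139 = -6*7**2*23 + 139 = -6*49*23 + 139 = -294*23 + 139 = -6762 + 139 = -6623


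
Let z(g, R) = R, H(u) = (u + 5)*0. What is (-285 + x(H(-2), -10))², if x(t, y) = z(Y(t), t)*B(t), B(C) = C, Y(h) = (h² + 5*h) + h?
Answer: 81225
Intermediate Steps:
H(u) = 0 (H(u) = (5 + u)*0 = 0)
Y(h) = h² + 6*h
x(t, y) = t² (x(t, y) = t*t = t²)
(-285 + x(H(-2), -10))² = (-285 + 0²)² = (-285 + 0)² = (-285)² = 81225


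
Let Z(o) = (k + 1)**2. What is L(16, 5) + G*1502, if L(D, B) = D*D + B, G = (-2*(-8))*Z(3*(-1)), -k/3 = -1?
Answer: 384773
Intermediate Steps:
k = 3 (k = -3*(-1) = 3)
Z(o) = 16 (Z(o) = (3 + 1)**2 = 4**2 = 16)
G = 256 (G = -2*(-8)*16 = 16*16 = 256)
L(D, B) = B + D**2 (L(D, B) = D**2 + B = B + D**2)
L(16, 5) + G*1502 = (5 + 16**2) + 256*1502 = (5 + 256) + 384512 = 261 + 384512 = 384773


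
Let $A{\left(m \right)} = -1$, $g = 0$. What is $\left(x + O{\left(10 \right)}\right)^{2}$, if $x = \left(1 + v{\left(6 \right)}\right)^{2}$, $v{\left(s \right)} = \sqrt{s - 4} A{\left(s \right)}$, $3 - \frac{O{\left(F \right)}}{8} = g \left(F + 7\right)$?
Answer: $737 - 108 \sqrt{2} \approx 584.26$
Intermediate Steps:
$O{\left(F \right)} = 24$ ($O{\left(F \right)} = 24 - 8 \cdot 0 \left(F + 7\right) = 24 - 8 \cdot 0 \left(7 + F\right) = 24 - 0 = 24 + 0 = 24$)
$v{\left(s \right)} = - \sqrt{-4 + s}$ ($v{\left(s \right)} = \sqrt{s - 4} \left(-1\right) = \sqrt{-4 + s} \left(-1\right) = - \sqrt{-4 + s}$)
$x = \left(1 - \sqrt{2}\right)^{2}$ ($x = \left(1 - \sqrt{-4 + 6}\right)^{2} = \left(1 - \sqrt{2}\right)^{2} \approx 0.17157$)
$\left(x + O{\left(10 \right)}\right)^{2} = \left(\left(1 - \sqrt{2}\right)^{2} + 24\right)^{2} = \left(24 + \left(1 - \sqrt{2}\right)^{2}\right)^{2}$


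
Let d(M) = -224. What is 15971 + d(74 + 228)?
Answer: 15747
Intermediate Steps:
15971 + d(74 + 228) = 15971 - 224 = 15747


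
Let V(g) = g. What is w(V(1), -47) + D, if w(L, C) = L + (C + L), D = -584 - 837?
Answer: -1466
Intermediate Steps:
D = -1421
w(L, C) = C + 2*L
w(V(1), -47) + D = (-47 + 2*1) - 1421 = (-47 + 2) - 1421 = -45 - 1421 = -1466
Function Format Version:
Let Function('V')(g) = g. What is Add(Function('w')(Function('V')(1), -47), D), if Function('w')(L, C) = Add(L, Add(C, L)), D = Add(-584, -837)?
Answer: -1466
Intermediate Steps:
D = -1421
Function('w')(L, C) = Add(C, Mul(2, L))
Add(Function('w')(Function('V')(1), -47), D) = Add(Add(-47, Mul(2, 1)), -1421) = Add(Add(-47, 2), -1421) = Add(-45, -1421) = -1466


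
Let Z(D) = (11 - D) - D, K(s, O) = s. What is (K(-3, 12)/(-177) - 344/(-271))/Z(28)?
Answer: -20567/719505 ≈ -0.028585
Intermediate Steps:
Z(D) = 11 - 2*D
(K(-3, 12)/(-177) - 344/(-271))/Z(28) = (-3/(-177) - 344/(-271))/(11 - 2*28) = (-3*(-1/177) - 344*(-1/271))/(11 - 56) = (1/59 + 344/271)/(-45) = (20567/15989)*(-1/45) = -20567/719505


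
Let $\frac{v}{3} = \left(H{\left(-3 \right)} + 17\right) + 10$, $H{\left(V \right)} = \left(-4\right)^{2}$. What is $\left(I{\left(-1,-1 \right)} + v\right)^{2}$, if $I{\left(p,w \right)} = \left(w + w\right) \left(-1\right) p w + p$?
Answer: $16900$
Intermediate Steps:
$H{\left(V \right)} = 16$
$v = 129$ ($v = 3 \left(\left(16 + 17\right) + 10\right) = 3 \left(33 + 10\right) = 3 \cdot 43 = 129$)
$I{\left(p,w \right)} = p - 2 p w^{2}$ ($I{\left(p,w \right)} = 2 w \left(-1\right) p w + p = - 2 w p w + p = - 2 p w w + p = - 2 p w^{2} + p = p - 2 p w^{2}$)
$\left(I{\left(-1,-1 \right)} + v\right)^{2} = \left(- (1 - 2 \left(-1\right)^{2}) + 129\right)^{2} = \left(- (1 - 2) + 129\right)^{2} = \left(\left(-1\right) \left(-1\right) + 129\right)^{2} = \left(1 + 129\right)^{2} = 130^{2} = 16900$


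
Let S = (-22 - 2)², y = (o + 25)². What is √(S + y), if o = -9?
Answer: 8*√13 ≈ 28.844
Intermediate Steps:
y = 256 (y = (-9 + 25)² = 16² = 256)
S = 576 (S = (-24)² = 576)
√(S + y) = √(576 + 256) = √832 = 8*√13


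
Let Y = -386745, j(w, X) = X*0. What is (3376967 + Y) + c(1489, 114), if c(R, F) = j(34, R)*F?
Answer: 2990222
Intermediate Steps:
j(w, X) = 0
c(R, F) = 0 (c(R, F) = 0*F = 0)
(3376967 + Y) + c(1489, 114) = (3376967 - 386745) + 0 = 2990222 + 0 = 2990222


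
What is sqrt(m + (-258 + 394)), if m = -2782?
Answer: 21*I*sqrt(6) ≈ 51.439*I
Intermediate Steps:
sqrt(m + (-258 + 394)) = sqrt(-2782 + (-258 + 394)) = sqrt(-2782 + 136) = sqrt(-2646) = 21*I*sqrt(6)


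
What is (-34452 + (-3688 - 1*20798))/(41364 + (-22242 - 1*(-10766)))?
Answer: -29469/14944 ≈ -1.9720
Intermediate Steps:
(-34452 + (-3688 - 1*20798))/(41364 + (-22242 - 1*(-10766))) = (-34452 + (-3688 - 20798))/(41364 + (-22242 + 10766)) = (-34452 - 24486)/(41364 - 11476) = -58938/29888 = -58938*1/29888 = -29469/14944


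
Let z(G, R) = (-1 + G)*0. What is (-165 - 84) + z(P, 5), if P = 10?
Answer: -249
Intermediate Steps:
z(G, R) = 0
(-165 - 84) + z(P, 5) = (-165 - 84) + 0 = -249 + 0 = -249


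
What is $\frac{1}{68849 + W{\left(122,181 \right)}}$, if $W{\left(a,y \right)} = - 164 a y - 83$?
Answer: $- \frac{1}{3552682} \approx -2.8148 \cdot 10^{-7}$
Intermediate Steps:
$W{\left(a,y \right)} = -83 - 164 a y$ ($W{\left(a,y \right)} = - 164 a y - 83 = -83 - 164 a y$)
$\frac{1}{68849 + W{\left(122,181 \right)}} = \frac{1}{68849 - \left(83 + 20008 \cdot 181\right)} = \frac{1}{68849 - 3621531} = \frac{1}{-3552682} = - \frac{1}{3552682}$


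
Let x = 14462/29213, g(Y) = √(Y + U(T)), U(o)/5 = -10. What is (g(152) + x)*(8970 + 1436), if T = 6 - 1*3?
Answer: 150491572/29213 + 10406*√102 ≈ 1.1025e+5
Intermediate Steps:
T = 3 (T = 6 - 3 = 3)
U(o) = -50 (U(o) = 5*(-10) = -50)
g(Y) = √(-50 + Y) (g(Y) = √(Y - 50) = √(-50 + Y))
x = 14462/29213 (x = 14462*(1/29213) = 14462/29213 ≈ 0.49505)
(g(152) + x)*(8970 + 1436) = (√(-50 + 152) + 14462/29213)*(8970 + 1436) = (√102 + 14462/29213)*10406 = (14462/29213 + √102)*10406 = 150491572/29213 + 10406*√102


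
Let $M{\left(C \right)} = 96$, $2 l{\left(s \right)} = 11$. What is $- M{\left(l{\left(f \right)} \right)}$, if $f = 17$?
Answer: $-96$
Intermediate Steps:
$l{\left(s \right)} = \frac{11}{2}$ ($l{\left(s \right)} = \frac{1}{2} \cdot 11 = \frac{11}{2}$)
$- M{\left(l{\left(f \right)} \right)} = \left(-1\right) 96 = -96$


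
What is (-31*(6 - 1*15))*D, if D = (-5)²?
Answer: 6975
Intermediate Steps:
D = 25
(-31*(6 - 1*15))*D = -31*(6 - 1*15)*25 = -31*(6 - 15)*25 = -31*(-9)*25 = 279*25 = 6975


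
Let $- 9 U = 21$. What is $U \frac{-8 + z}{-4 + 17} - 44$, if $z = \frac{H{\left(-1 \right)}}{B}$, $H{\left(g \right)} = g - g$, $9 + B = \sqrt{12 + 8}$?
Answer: $- \frac{1660}{39} \approx -42.564$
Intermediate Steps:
$U = - \frac{7}{3}$ ($U = \left(- \frac{1}{9}\right) 21 = - \frac{7}{3} \approx -2.3333$)
$B = -9 + 2 \sqrt{5}$ ($B = -9 + \sqrt{12 + 8} = -9 + \sqrt{20} = -9 + 2 \sqrt{5} \approx -4.5279$)
$H{\left(g \right)} = 0$
$z = 0$ ($z = \frac{0}{-9 + 2 \sqrt{5}} = 0$)
$U \frac{-8 + z}{-4 + 17} - 44 = - \frac{7 \frac{-8 + 0}{-4 + 17}}{3} - 44 = - \frac{7 \left(- \frac{8}{13}\right)}{3} - 44 = - \frac{7 \left(\left(-8\right) \frac{1}{13}\right)}{3} - 44 = \left(- \frac{7}{3}\right) \left(- \frac{8}{13}\right) - 44 = \frac{56}{39} - 44 = - \frac{1660}{39}$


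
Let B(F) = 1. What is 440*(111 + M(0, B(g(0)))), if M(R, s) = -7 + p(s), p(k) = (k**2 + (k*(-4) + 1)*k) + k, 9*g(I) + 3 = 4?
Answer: 45320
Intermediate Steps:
g(I) = 1/9 (g(I) = -1/3 + (1/9)*4 = -1/3 + 4/9 = 1/9)
p(k) = k + k**2 + k*(1 - 4*k) (p(k) = (k**2 + (-4*k + 1)*k) + k = (k**2 + (1 - 4*k)*k) + k = (k**2 + k*(1 - 4*k)) + k = k + k**2 + k*(1 - 4*k))
M(R, s) = -7 + s*(2 - 3*s)
440*(111 + M(0, B(g(0)))) = 440*(111 + (-7 - 1*1*(-2 + 3*1))) = 440*(111 + (-7 - 1*1*(-2 + 3))) = 440*(111 + (-7 - 1*1*1)) = 440*(111 + (-7 - 1)) = 440*(111 - 8) = 440*103 = 45320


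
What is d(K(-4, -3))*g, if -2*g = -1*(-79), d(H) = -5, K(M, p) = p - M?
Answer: 395/2 ≈ 197.50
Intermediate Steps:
g = -79/2 (g = -(-1)*(-79)/2 = -1/2*79 = -79/2 ≈ -39.500)
d(K(-4, -3))*g = -5*(-79/2) = 395/2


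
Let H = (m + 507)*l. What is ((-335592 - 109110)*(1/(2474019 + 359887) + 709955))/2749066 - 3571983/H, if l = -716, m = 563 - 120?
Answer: -152139548470378040605233/1324790617136909800 ≈ -1.1484e+5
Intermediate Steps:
m = 443
H = -680200 (H = (443 + 507)*(-716) = 950*(-716) = -680200)
((-335592 - 109110)*(1/(2474019 + 359887) + 709955))/2749066 - 3571983/H = ((-335592 - 109110)*(1/(2474019 + 359887) + 709955))/2749066 - 3571983/(-680200) = -444702*(1/2833906 + 709955)*(1/2749066) - 3571983*(-1/680200) = -444702*(1/2833906 + 709955)*(1/2749066) + 3571983/680200 = -444702*2011945734231/2833906*(1/2749066) + 3571983/680200 = -447358145951997081/1416953*1/2749066 + 3571983/680200 = -447358145951997081/3895297315898 + 3571983/680200 = -152139548470378040605233/1324790617136909800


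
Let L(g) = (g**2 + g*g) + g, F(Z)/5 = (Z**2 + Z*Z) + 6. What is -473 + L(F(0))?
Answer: 1357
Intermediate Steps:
F(Z) = 30 + 10*Z**2 (F(Z) = 5*((Z**2 + Z*Z) + 6) = 5*((Z**2 + Z**2) + 6) = 5*(2*Z**2 + 6) = 5*(6 + 2*Z**2) = 30 + 10*Z**2)
L(g) = g + 2*g**2 (L(g) = (g**2 + g**2) + g = 2*g**2 + g = g + 2*g**2)
-473 + L(F(0)) = -473 + (30 + 10*0**2)*(1 + 2*(30 + 10*0**2)) = -473 + (30 + 10*0)*(1 + 2*(30 + 10*0)) = -473 + (30 + 0)*(1 + 2*(30 + 0)) = -473 + 30*(1 + 2*30) = -473 + 30*(1 + 60) = -473 + 30*61 = -473 + 1830 = 1357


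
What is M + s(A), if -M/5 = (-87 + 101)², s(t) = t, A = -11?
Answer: -991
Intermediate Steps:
M = -980 (M = -5*(-87 + 101)² = -5*14² = -5*196 = -980)
M + s(A) = -980 - 11 = -991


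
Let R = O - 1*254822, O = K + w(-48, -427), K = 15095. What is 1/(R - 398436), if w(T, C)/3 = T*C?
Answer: -1/576675 ≈ -1.7341e-6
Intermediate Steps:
w(T, C) = 3*C*T (w(T, C) = 3*(T*C) = 3*(C*T) = 3*C*T)
O = 76583 (O = 15095 + 3*(-427)*(-48) = 15095 + 61488 = 76583)
R = -178239 (R = 76583 - 1*254822 = 76583 - 254822 = -178239)
1/(R - 398436) = 1/(-178239 - 398436) = 1/(-576675) = -1/576675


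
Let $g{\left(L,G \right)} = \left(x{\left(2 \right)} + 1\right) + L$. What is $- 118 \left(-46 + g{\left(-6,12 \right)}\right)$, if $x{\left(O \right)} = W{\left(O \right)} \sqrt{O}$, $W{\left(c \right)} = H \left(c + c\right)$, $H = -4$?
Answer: $6018 + 1888 \sqrt{2} \approx 8688.0$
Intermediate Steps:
$W{\left(c \right)} = - 8 c$ ($W{\left(c \right)} = - 4 \left(c + c\right) = - 4 \cdot 2 c = - 8 c$)
$x{\left(O \right)} = - 8 O^{\frac{3}{2}}$ ($x{\left(O \right)} = - 8 O \sqrt{O} = - 8 O^{\frac{3}{2}}$)
$g{\left(L,G \right)} = 1 + L - 16 \sqrt{2}$ ($g{\left(L,G \right)} = \left(- 8 \cdot 2^{\frac{3}{2}} + 1\right) + L = \left(- 8 \cdot 2 \sqrt{2} + 1\right) + L = \left(- 16 \sqrt{2} + 1\right) + L = \left(1 - 16 \sqrt{2}\right) + L = 1 + L - 16 \sqrt{2}$)
$- 118 \left(-46 + g{\left(-6,12 \right)}\right) = - 118 \left(-46 - \left(5 + 16 \sqrt{2}\right)\right) = - 118 \left(-51 - 16 \sqrt{2}\right) = 6018 + 1888 \sqrt{2}$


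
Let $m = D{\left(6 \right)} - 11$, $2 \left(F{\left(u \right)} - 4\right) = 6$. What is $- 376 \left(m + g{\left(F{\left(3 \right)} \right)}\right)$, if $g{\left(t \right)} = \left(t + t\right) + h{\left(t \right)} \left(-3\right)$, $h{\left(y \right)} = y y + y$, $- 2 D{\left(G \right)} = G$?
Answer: $63168$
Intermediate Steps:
$F{\left(u \right)} = 7$ ($F{\left(u \right)} = 4 + \frac{1}{2} \cdot 6 = 4 + 3 = 7$)
$D{\left(G \right)} = - \frac{G}{2}$
$h{\left(y \right)} = y + y^{2}$ ($h{\left(y \right)} = y^{2} + y = y + y^{2}$)
$g{\left(t \right)} = 2 t - 3 t \left(1 + t\right)$ ($g{\left(t \right)} = \left(t + t\right) + t \left(1 + t\right) \left(-3\right) = 2 t - 3 t \left(1 + t\right)$)
$m = -14$ ($m = \left(- \frac{1}{2}\right) 6 - 11 = -3 - 11 = -14$)
$- 376 \left(m + g{\left(F{\left(3 \right)} \right)}\right) = - 376 \left(-14 + 7 \left(-1 - 21\right)\right) = - 376 \left(-14 + 7 \left(-22\right)\right) = - 376 \left(-14 - 154\right) = \left(-376\right) \left(-168\right) = 63168$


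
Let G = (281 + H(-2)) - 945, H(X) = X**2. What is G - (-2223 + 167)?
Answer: 1396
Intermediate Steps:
G = -660 (G = (281 + (-2)**2) - 945 = (281 + 4) - 945 = 285 - 945 = -660)
G - (-2223 + 167) = -660 - (-2223 + 167) = -660 - 1*(-2056) = -660 + 2056 = 1396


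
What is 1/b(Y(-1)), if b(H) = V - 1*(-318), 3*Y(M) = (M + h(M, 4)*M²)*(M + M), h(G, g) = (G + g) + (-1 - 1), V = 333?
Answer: 1/651 ≈ 0.0015361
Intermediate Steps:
h(G, g) = -2 + G + g (h(G, g) = (G + g) - 2 = -2 + G + g)
Y(M) = 2*M*(M + M²*(2 + M))/3 (Y(M) = ((M + (-2 + M + 4)*M²)*(M + M))/3 = ((M + (2 + M)*M²)*(2*M))/3 = ((M + M²*(2 + M))*(2*M))/3 = (2*M*(M + M²*(2 + M)))/3 = 2*M*(M + M²*(2 + M))/3)
b(H) = 651 (b(H) = 333 - 1*(-318) = 333 + 318 = 651)
1/b(Y(-1)) = 1/651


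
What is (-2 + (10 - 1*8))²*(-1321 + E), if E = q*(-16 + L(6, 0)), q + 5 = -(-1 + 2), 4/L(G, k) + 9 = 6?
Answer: 0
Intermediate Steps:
L(G, k) = -4/3 (L(G, k) = 4/(-9 + 6) = 4/(-3) = 4*(-⅓) = -4/3)
q = -6 (q = -5 - (-1 + 2) = -5 - 1*1 = -5 - 1 = -6)
E = 104 (E = -6*(-16 - 4/3) = -6*(-52/3) = 104)
(-2 + (10 - 1*8))²*(-1321 + E) = (-2 + (10 - 1*8))²*(-1321 + 104) = (-2 + (10 - 8))²*(-1217) = (-2 + 2)²*(-1217) = 0²*(-1217) = 0*(-1217) = 0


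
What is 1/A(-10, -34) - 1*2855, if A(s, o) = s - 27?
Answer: -105636/37 ≈ -2855.0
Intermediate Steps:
A(s, o) = -27 + s
1/A(-10, -34) - 1*2855 = 1/(-27 - 10) - 1*2855 = 1/(-37) - 2855 = -1/37 - 2855 = -105636/37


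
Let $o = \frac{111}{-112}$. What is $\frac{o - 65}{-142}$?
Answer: $\frac{7391}{15904} \approx 0.46473$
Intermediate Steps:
$o = - \frac{111}{112}$ ($o = 111 \left(- \frac{1}{112}\right) = - \frac{111}{112} \approx -0.99107$)
$\frac{o - 65}{-142} = \frac{- \frac{111}{112} - 65}{-142} = \left(- \frac{1}{142}\right) \left(- \frac{7391}{112}\right) = \frac{7391}{15904}$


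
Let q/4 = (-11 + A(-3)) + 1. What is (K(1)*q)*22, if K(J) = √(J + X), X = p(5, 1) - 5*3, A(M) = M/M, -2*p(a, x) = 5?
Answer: -396*I*√66 ≈ -3217.1*I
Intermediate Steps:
p(a, x) = -5/2 (p(a, x) = -½*5 = -5/2)
A(M) = 1
X = -35/2 (X = -5/2 - 5*3 = -5/2 - 15 = -35/2 ≈ -17.500)
q = -36 (q = 4*((-11 + 1) + 1) = 4*(-10 + 1) = 4*(-9) = -36)
K(J) = √(-35/2 + J) (K(J) = √(J - 35/2) = √(-35/2 + J))
(K(1)*q)*22 = ((√(-70 + 4*1)/2)*(-36))*22 = ((√(-70 + 4)/2)*(-36))*22 = ((√(-66)/2)*(-36))*22 = (((I*√66)/2)*(-36))*22 = ((I*√66/2)*(-36))*22 = -18*I*√66*22 = -396*I*√66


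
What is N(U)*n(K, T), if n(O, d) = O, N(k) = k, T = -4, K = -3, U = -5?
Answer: 15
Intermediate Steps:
N(U)*n(K, T) = -5*(-3) = 15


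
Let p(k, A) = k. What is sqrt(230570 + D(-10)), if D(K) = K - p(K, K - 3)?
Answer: sqrt(230570) ≈ 480.18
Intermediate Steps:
D(K) = 0 (D(K) = K - K = 0)
sqrt(230570 + D(-10)) = sqrt(230570 + 0) = sqrt(230570)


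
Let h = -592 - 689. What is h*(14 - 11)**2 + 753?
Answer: -10776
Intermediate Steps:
h = -1281
h*(14 - 11)**2 + 753 = -1281*(14 - 11)**2 + 753 = -1281*3**2 + 753 = -1281*9 + 753 = -11529 + 753 = -10776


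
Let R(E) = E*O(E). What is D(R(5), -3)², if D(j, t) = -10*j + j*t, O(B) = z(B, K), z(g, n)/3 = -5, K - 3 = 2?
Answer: 950625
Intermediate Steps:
K = 5 (K = 3 + 2 = 5)
z(g, n) = -15 (z(g, n) = 3*(-5) = -15)
O(B) = -15
R(E) = -15*E (R(E) = E*(-15) = -15*E)
D(R(5), -3)² = ((-15*5)*(-10 - 3))² = (-75*(-13))² = 975² = 950625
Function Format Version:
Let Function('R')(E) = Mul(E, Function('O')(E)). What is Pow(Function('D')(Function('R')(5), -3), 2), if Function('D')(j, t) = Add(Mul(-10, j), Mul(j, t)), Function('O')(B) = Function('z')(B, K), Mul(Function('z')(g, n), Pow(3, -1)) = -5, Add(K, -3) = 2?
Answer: 950625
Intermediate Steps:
K = 5 (K = Add(3, 2) = 5)
Function('z')(g, n) = -15 (Function('z')(g, n) = Mul(3, -5) = -15)
Function('O')(B) = -15
Function('R')(E) = Mul(-15, E) (Function('R')(E) = Mul(E, -15) = Mul(-15, E))
Pow(Function('D')(Function('R')(5), -3), 2) = Pow(Mul(Mul(-15, 5), Add(-10, -3)), 2) = Pow(Mul(-75, -13), 2) = Pow(975, 2) = 950625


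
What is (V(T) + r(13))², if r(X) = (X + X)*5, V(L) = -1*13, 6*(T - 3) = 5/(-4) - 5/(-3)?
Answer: 13689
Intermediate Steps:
T = 221/72 (T = 3 + (5/(-4) - 5/(-3))/6 = 3 + (5*(-¼) - 5*(-⅓))/6 = 3 + (-5/4 + 5/3)/6 = 3 + (⅙)*(5/12) = 3 + 5/72 = 221/72 ≈ 3.0694)
V(L) = -13
r(X) = 10*X (r(X) = (2*X)*5 = 10*X)
(V(T) + r(13))² = (-13 + 10*13)² = (-13 + 130)² = 117² = 13689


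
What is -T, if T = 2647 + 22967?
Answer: -25614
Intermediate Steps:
T = 25614
-T = -1*25614 = -25614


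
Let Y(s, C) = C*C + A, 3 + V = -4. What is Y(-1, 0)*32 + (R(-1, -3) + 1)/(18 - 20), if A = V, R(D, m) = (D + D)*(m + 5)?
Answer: -445/2 ≈ -222.50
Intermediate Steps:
V = -7 (V = -3 - 4 = -7)
R(D, m) = 2*D*(5 + m) (R(D, m) = (2*D)*(5 + m) = 2*D*(5 + m))
A = -7
Y(s, C) = -7 + C**2 (Y(s, C) = C*C - 7 = C**2 - 7 = -7 + C**2)
Y(-1, 0)*32 + (R(-1, -3) + 1)/(18 - 20) = (-7 + 0**2)*32 + (2*(-1)*(5 - 3) + 1)/(18 - 20) = (-7 + 0)*32 + (2*(-1)*2 + 1)/(-2) = -7*32 + (-4 + 1)*(-1/2) = -224 - 3*(-1/2) = -224 + 3/2 = -445/2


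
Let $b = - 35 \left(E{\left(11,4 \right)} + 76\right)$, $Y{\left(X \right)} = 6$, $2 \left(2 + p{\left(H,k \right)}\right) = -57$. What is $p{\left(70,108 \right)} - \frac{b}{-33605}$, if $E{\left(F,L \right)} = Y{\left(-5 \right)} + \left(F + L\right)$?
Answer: $- \frac{411339}{13442} \approx -30.601$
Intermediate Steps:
$p{\left(H,k \right)} = - \frac{61}{2}$ ($p{\left(H,k \right)} = -2 + \frac{1}{2} \left(-57\right) = -2 - \frac{57}{2} = - \frac{61}{2}$)
$E{\left(F,L \right)} = 6 + F + L$ ($E{\left(F,L \right)} = 6 + \left(F + L\right) = 6 + F + L$)
$b = -3395$ ($b = - 35 \left(\left(6 + 11 + 4\right) + 76\right) = - 35 \left(21 + 76\right) = \left(-35\right) 97 = -3395$)
$p{\left(70,108 \right)} - \frac{b}{-33605} = - \frac{61}{2} - - \frac{3395}{-33605} = - \frac{61}{2} - \left(-3395\right) \left(- \frac{1}{33605}\right) = - \frac{61}{2} - \frac{679}{6721} = - \frac{411339}{13442}$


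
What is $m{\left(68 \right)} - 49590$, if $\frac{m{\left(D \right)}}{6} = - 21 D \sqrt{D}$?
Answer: $-49590 - 17136 \sqrt{17} \approx -1.2024 \cdot 10^{5}$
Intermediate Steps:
$m{\left(D \right)} = - 126 D^{\frac{3}{2}}$ ($m{\left(D \right)} = 6 - 21 D \sqrt{D} = 6 \left(- 21 D^{\frac{3}{2}}\right) = - 126 D^{\frac{3}{2}}$)
$m{\left(68 \right)} - 49590 = - 126 \cdot 68^{\frac{3}{2}} - 49590 = - 126 \cdot 136 \sqrt{17} - 49590 = - 17136 \sqrt{17} - 49590 = -49590 - 17136 \sqrt{17}$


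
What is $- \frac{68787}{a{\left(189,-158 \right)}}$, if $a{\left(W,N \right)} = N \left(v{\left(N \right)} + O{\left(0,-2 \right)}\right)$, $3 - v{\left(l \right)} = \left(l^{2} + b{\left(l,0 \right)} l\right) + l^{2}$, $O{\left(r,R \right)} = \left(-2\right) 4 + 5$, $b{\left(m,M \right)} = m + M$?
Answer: $- \frac{22929}{3944312} \approx -0.0058132$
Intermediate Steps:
$b{\left(m,M \right)} = M + m$
$O{\left(r,R \right)} = -3$ ($O{\left(r,R \right)} = -8 + 5 = -3$)
$v{\left(l \right)} = 3 - 3 l^{2}$ ($v{\left(l \right)} = 3 - \left(\left(l^{2} + \left(0 + l\right) l\right) + l^{2}\right) = 3 - \left(\left(l^{2} + l l\right) + l^{2}\right) = 3 - \left(\left(l^{2} + l^{2}\right) + l^{2}\right) = 3 - \left(2 l^{2} + l^{2}\right) = 3 - 3 l^{2}$)
$a{\left(W,N \right)} = - 3 N^{3}$ ($a{\left(W,N \right)} = N \left(\left(3 - 3 N^{2}\right) - 3\right) = N \left(- 3 N^{2}\right) = - 3 N^{3}$)
$- \frac{68787}{a{\left(189,-158 \right)}} = - \frac{68787}{\left(-3\right) \left(-158\right)^{3}} = - \frac{68787}{\left(-3\right) \left(-3944312\right)} = - \frac{68787}{11832936} = \left(-68787\right) \frac{1}{11832936} = - \frac{22929}{3944312}$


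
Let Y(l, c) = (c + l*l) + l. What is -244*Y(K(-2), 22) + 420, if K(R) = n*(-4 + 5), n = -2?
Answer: -5436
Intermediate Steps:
K(R) = -2 (K(R) = -2*(-4 + 5) = -2*1 = -2)
Y(l, c) = c + l + l² (Y(l, c) = (c + l²) + l = c + l + l²)
-244*Y(K(-2), 22) + 420 = -244*(22 - 2 + (-2)²) + 420 = -244*(22 - 2 + 4) + 420 = -244*24 + 420 = -5856 + 420 = -5436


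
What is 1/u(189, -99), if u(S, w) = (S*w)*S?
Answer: -1/3536379 ≈ -2.8278e-7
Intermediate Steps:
u(S, w) = w*S²
1/u(189, -99) = 1/(-99*189²) = 1/(-99*35721) = 1/(-3536379) = -1/3536379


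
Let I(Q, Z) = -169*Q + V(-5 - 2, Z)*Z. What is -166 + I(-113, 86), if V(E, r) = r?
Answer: 26327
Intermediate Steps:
I(Q, Z) = Z**2 - 169*Q (I(Q, Z) = -169*Q + Z*Z = -169*Q + Z**2 = Z**2 - 169*Q)
-166 + I(-113, 86) = -166 + (86**2 - 169*(-113)) = -166 + (7396 + 19097) = -166 + 26493 = 26327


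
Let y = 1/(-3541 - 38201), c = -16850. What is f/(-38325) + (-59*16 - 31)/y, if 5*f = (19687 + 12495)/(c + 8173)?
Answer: 67670538855838432/1662730125 ≈ 4.0698e+7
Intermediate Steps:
y = -1/41742 (y = 1/(-41742) = -1/41742 ≈ -2.3957e-5)
f = -32182/43385 (f = ((19687 + 12495)/(-16850 + 8173))/5 = (32182/(-8677))/5 = (32182*(-1/8677))/5 = (⅕)*(-32182/8677) = -32182/43385 ≈ -0.74178)
f/(-38325) + (-59*16 - 31)/y = -32182/43385/(-38325) + (-59*16 - 31)/(-1/41742) = -32182/43385*(-1/38325) + (-944 - 31)*(-41742) = 32182/1662730125 - 975*(-41742) = 32182/1662730125 + 40698450 = 67670538855838432/1662730125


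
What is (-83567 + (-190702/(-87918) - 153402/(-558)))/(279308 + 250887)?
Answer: -37833861737/240837367385 ≈ -0.15709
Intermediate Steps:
(-83567 + (-190702/(-87918) - 153402/(-558)))/(279308 + 250887) = (-83567 + (-190702*(-1/87918) - 153402*(-1/558)))/530195 = (-83567 + (95351/43959 + 25567/93))*(1/530195) = (-83567 + 125863044/454243)*(1/530195) = -37833861737/454243*1/530195 = -37833861737/240837367385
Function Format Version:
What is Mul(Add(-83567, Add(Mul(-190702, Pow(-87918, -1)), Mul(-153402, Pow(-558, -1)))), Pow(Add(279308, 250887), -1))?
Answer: Rational(-37833861737, 240837367385) ≈ -0.15709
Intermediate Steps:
Mul(Add(-83567, Add(Mul(-190702, Pow(-87918, -1)), Mul(-153402, Pow(-558, -1)))), Pow(Add(279308, 250887), -1)) = Mul(Add(-83567, Add(Mul(-190702, Rational(-1, 87918)), Mul(-153402, Rational(-1, 558)))), Pow(530195, -1)) = Mul(Add(-83567, Add(Rational(95351, 43959), Rational(25567, 93))), Rational(1, 530195)) = Mul(Add(-83567, Rational(125863044, 454243)), Rational(1, 530195)) = Mul(Rational(-37833861737, 454243), Rational(1, 530195)) = Rational(-37833861737, 240837367385)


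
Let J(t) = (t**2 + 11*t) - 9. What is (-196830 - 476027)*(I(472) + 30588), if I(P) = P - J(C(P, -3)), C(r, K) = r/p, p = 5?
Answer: -355255711717/25 ≈ -1.4210e+10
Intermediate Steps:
C(r, K) = r/5
J(t) = -9 + t**2 + 11*t
I(P) = 9 - 6*P/5 - P**2/25 (I(P) = P - (-9 + (P/5)**2 + 11*(P/5)) = P - (-9 + P**2/25 + 11*P/5) = P + (9 - 11*P/5 - P**2/25) = 9 - 6*P/5 - P**2/25)
(-196830 - 476027)*(I(472) + 30588) = (-196830 - 476027)*((9 - 6/5*472 - 1/25*472**2) + 30588) = -672857*((9 - 2832/5 - 1/25*222784) + 30588) = -672857*((9 - 2832/5 - 222784/25) + 30588) = -672857*(-236719/25 + 30588) = -672857*527981/25 = -355255711717/25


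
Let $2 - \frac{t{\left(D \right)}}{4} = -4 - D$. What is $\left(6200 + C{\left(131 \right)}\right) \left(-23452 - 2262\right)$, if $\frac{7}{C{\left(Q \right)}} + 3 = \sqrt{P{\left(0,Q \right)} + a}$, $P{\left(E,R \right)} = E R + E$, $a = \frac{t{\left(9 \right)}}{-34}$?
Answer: $- \frac{9721974834}{61} + \frac{179998 i \sqrt{510}}{183} \approx -1.5938 \cdot 10^{8} + 22213.0 i$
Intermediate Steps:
$t{\left(D \right)} = 24 + 4 D$ ($t{\left(D \right)} = 8 - 4 \left(-4 - D\right) = 8 + \left(16 + 4 D\right) = 24 + 4 D$)
$a = - \frac{30}{17}$ ($a = \frac{24 + 4 \cdot 9}{-34} = \left(24 + 36\right) \left(- \frac{1}{34}\right) = 60 \left(- \frac{1}{34}\right) = - \frac{30}{17} \approx -1.7647$)
$P{\left(E,R \right)} = E + E R$
$C{\left(Q \right)} = \frac{7}{-3 + \frac{i \sqrt{510}}{17}}$ ($C{\left(Q \right)} = \frac{7}{-3 + \sqrt{0 \left(1 + Q\right) - \frac{30}{17}}} = \frac{7}{-3 + \sqrt{0 - \frac{30}{17}}} = \frac{7}{-3 + \sqrt{- \frac{30}{17}}} = \frac{7}{-3 + \frac{i \sqrt{510}}{17}}$)
$\left(6200 + C{\left(131 \right)}\right) \left(-23452 - 2262\right) = \left(6200 - \left(\frac{119}{61} + \frac{7 i \sqrt{510}}{183}\right)\right) \left(-23452 - 2262\right) = \left(\frac{378081}{61} - \frac{7 i \sqrt{510}}{183}\right) \left(-25714\right) = - \frac{9721974834}{61} + \frac{179998 i \sqrt{510}}{183}$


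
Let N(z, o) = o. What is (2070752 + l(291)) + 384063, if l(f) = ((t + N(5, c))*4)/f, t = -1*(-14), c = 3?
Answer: 714351233/291 ≈ 2.4548e+6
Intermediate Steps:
t = 14
l(f) = 68/f (l(f) = ((14 + 3)*4)/f = (17*4)/f = 68/f)
(2070752 + l(291)) + 384063 = (2070752 + 68/291) + 384063 = 602588900/291 + 384063 = 714351233/291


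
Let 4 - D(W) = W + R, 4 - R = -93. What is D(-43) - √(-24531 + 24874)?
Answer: -50 - 7*√7 ≈ -68.520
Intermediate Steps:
R = 97 (R = 4 - 1*(-93) = 4 + 93 = 97)
D(W) = -93 - W (D(W) = 4 - (W + 97) = 4 - (97 + W) = 4 + (-97 - W) = -93 - W)
D(-43) - √(-24531 + 24874) = (-93 - 1*(-43)) - √(-24531 + 24874) = (-93 + 43) - √343 = -50 - 7*√7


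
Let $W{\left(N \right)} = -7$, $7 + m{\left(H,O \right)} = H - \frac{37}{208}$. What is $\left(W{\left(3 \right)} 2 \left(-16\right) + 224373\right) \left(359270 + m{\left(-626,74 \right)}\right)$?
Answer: $\frac{16754140902023}{208} \approx 8.0549 \cdot 10^{10}$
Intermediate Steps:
$m{\left(H,O \right)} = - \frac{1493}{208} + H$ ($m{\left(H,O \right)} = -7 + \left(H - \frac{37}{208}\right) = -7 + \left(- \frac{37}{208} + H\right) = - \frac{1493}{208} + H$)
$\left(W{\left(3 \right)} 2 \left(-16\right) + 224373\right) \left(359270 + m{\left(-626,74 \right)}\right) = \left(\left(-7\right) 2 \left(-16\right) + 224373\right) \left(359270 - \frac{131701}{208}\right) = \left(\left(-14\right) \left(-16\right) + 224373\right) \left(359270 - \frac{131701}{208}\right) = \left(224 + 224373\right) \frac{74596459}{208} = 224597 \cdot \frac{74596459}{208} = \frac{16754140902023}{208}$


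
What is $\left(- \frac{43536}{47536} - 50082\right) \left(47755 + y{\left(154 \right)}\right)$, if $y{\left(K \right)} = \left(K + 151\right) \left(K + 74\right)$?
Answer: $- \frac{17453067052185}{2971} \approx -5.8745 \cdot 10^{9}$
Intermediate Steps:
$y{\left(K \right)} = \left(74 + K\right) \left(151 + K\right)$ ($y{\left(K \right)} = \left(151 + K\right) \left(74 + K\right) = \left(74 + K\right) \left(151 + K\right)$)
$\left(- \frac{43536}{47536} - 50082\right) \left(47755 + y{\left(154 \right)}\right) = \left(- \frac{43536}{47536} - 50082\right) \left(47755 + \left(11174 + 154^{2} + 225 \cdot 154\right)\right) = \left(\left(-43536\right) \frac{1}{47536} - 50082\right) \left(47755 + \left(11174 + 23716 + 34650\right)\right) = \left(- \frac{2721}{2971} - 50082\right) \left(47755 + 69540\right) = \left(- \frac{148796343}{2971}\right) 117295 = - \frac{17453067052185}{2971}$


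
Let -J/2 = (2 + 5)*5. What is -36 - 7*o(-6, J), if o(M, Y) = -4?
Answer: -8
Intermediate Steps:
J = -70 (J = -2*(2 + 5)*5 = -14*5 = -2*35 = -70)
-36 - 7*o(-6, J) = -36 - 7*(-4) = -36 + 28 = -8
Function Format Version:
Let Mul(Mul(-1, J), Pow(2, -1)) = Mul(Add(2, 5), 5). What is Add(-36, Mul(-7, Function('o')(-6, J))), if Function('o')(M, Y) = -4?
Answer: -8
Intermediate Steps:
J = -70 (J = Mul(-2, Mul(Add(2, 5), 5)) = Mul(-2, Mul(7, 5)) = Mul(-2, 35) = -70)
Add(-36, Mul(-7, Function('o')(-6, J))) = Add(-36, Mul(-7, -4)) = Add(-36, 28) = -8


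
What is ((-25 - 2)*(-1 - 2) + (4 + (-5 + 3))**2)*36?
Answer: 3060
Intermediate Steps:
((-25 - 2)*(-1 - 2) + (4 + (-5 + 3))**2)*36 = (-27*(-3) + (4 - 2)**2)*36 = (81 + 2**2)*36 = (81 + 4)*36 = 85*36 = 3060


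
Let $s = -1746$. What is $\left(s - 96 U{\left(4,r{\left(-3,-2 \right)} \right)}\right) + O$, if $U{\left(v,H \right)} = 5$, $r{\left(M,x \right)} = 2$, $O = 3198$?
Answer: $972$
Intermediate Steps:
$\left(s - 96 U{\left(4,r{\left(-3,-2 \right)} \right)}\right) + O = \left(-1746 - 480\right) + 3198 = -2226 + 3198 = 972$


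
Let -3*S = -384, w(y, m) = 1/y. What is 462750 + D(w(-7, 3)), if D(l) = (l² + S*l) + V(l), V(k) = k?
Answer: 22673848/49 ≈ 4.6273e+5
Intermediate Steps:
S = 128 (S = -⅓*(-384) = 128)
D(l) = l² + 129*l (D(l) = (l² + 128*l) + l = l² + 129*l)
462750 + D(w(-7, 3)) = 462750 + (129 + 1/(-7))/(-7) = 462750 - (129 - ⅐)/7 = 462750 - ⅐*902/7 = 462750 - 902/49 = 22673848/49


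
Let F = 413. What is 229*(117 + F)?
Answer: 121370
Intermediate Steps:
229*(117 + F) = 229*(117 + 413) = 229*530 = 121370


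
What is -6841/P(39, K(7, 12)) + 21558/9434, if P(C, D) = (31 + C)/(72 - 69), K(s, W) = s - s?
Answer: -96052461/330190 ≈ -290.90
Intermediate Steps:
K(s, W) = 0
P(C, D) = 31/3 + C/3 (P(C, D) = (31 + C)/3 = (31 + C)*(⅓) = 31/3 + C/3)
-6841/P(39, K(7, 12)) + 21558/9434 = -6841/(31/3 + (⅓)*39) + 21558/9434 = -6841/(31/3 + 13) + 21558*(1/9434) = -6841/70/3 + 10779/4717 = -6841*3/70 + 10779/4717 = -20523/70 + 10779/4717 = -96052461/330190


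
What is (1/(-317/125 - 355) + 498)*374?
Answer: 4161963817/22346 ≈ 1.8625e+5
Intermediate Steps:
(1/(-317/125 - 355) + 498)*374 = (1/(-44692/125) + 498)*374 = (-125/44692 + 498)*374 = (22256491/44692)*374 = 4161963817/22346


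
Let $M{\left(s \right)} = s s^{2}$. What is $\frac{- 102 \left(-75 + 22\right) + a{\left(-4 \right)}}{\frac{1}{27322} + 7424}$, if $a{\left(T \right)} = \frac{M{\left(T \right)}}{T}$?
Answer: $\frac{148139884}{202838529} \approx 0.73033$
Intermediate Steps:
$M{\left(s \right)} = s^{3}$
$a{\left(T \right)} = T^{2}$ ($a{\left(T \right)} = \frac{T^{3}}{T} = T^{2}$)
$\frac{- 102 \left(-75 + 22\right) + a{\left(-4 \right)}}{\frac{1}{27322} + 7424} = \frac{- 102 \left(-75 + 22\right) + \left(-4\right)^{2}}{\frac{1}{27322} + 7424} = \frac{\left(-102\right) \left(-53\right) + 16}{\frac{1}{27322} + 7424} = \frac{5406 + 16}{\frac{202838529}{27322}} = 5422 \cdot \frac{27322}{202838529} = \frac{148139884}{202838529}$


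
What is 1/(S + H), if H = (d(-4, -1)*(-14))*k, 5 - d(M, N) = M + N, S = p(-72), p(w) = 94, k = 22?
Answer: -1/2986 ≈ -0.00033490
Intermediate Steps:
S = 94
d(M, N) = 5 - M - N (d(M, N) = 5 - (M + N) = 5 + (-M - N) = 5 - M - N)
H = -3080 (H = ((5 - 1*(-4) - 1*(-1))*(-14))*22 = ((5 + 4 + 1)*(-14))*22 = (10*(-14))*22 = -140*22 = -3080)
1/(S + H) = 1/(94 - 3080) = 1/(-2986) = -1/2986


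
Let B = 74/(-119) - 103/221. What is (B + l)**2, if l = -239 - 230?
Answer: 1829957284/8281 ≈ 2.2098e+5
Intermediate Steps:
B = -99/91 (B = 74*(-1/119) - 103*1/221 = -74/119 - 103/221 = -99/91 ≈ -1.0879)
l = -469
(B + l)**2 = (-99/91 - 469)**2 = (-42778/91)**2 = 1829957284/8281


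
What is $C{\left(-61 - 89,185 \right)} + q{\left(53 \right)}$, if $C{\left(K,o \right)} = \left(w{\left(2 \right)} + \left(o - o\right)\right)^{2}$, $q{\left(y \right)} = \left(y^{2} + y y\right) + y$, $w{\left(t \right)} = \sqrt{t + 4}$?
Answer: $5677$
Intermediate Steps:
$w{\left(t \right)} = \sqrt{4 + t}$
$q{\left(y \right)} = y + 2 y^{2}$ ($q{\left(y \right)} = \left(y^{2} + y^{2}\right) + y = 2 y^{2} + y = y + 2 y^{2}$)
$C{\left(K,o \right)} = 6$ ($C{\left(K,o \right)} = \left(\sqrt{4 + 2} + \left(o - o\right)\right)^{2} = \left(\sqrt{6} + 0\right)^{2} = \left(\sqrt{6}\right)^{2} = 6$)
$C{\left(-61 - 89,185 \right)} + q{\left(53 \right)} = 6 + 53 \left(1 + 2 \cdot 53\right) = 6 + 53 \left(1 + 106\right) = 6 + 53 \cdot 107 = 6 + 5671 = 5677$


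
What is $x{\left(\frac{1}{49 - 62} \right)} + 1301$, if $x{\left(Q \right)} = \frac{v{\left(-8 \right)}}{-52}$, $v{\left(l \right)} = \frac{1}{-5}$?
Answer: $\frac{338261}{260} \approx 1301.0$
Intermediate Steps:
$v{\left(l \right)} = - \frac{1}{5}$
$x{\left(Q \right)} = \frac{1}{260}$ ($x{\left(Q \right)} = - \frac{1}{5 \left(-52\right)} = \left(- \frac{1}{5}\right) \left(- \frac{1}{52}\right) = \frac{1}{260}$)
$x{\left(\frac{1}{49 - 62} \right)} + 1301 = \frac{1}{260} + 1301 = \frac{338261}{260}$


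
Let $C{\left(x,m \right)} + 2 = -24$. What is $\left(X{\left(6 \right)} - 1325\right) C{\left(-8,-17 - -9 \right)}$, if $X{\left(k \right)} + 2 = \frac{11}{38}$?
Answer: $\frac{655395}{19} \approx 34495.0$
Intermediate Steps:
$C{\left(x,m \right)} = -26$ ($C{\left(x,m \right)} = -2 - 24 = -26$)
$X{\left(k \right)} = - \frac{65}{38}$ ($X{\left(k \right)} = -2 + \frac{11}{38} = - \frac{65}{38}$)
$\left(X{\left(6 \right)} - 1325\right) C{\left(-8,-17 - -9 \right)} = \left(- \frac{65}{38} - 1325\right) \left(-26\right) = \left(- \frac{50415}{38}\right) \left(-26\right) = \frac{655395}{19}$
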